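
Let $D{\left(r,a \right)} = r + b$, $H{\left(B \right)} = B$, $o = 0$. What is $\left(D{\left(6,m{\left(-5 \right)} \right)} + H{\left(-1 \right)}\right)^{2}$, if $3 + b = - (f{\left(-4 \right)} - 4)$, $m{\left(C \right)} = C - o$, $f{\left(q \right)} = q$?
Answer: $100$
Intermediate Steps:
$m{\left(C \right)} = C$ ($m{\left(C \right)} = C - 0 = C + 0 = C$)
$b = 5$ ($b = -3 - \left(-4 - 4\right) = -3 - -8 = -3 + 8 = 5$)
$D{\left(r,a \right)} = 5 + r$ ($D{\left(r,a \right)} = r + 5 = 5 + r$)
$\left(D{\left(6,m{\left(-5 \right)} \right)} + H{\left(-1 \right)}\right)^{2} = \left(\left(5 + 6\right) - 1\right)^{2} = \left(11 - 1\right)^{2} = 10^{2} = 100$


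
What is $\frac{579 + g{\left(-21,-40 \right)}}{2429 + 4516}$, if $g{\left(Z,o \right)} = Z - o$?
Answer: $\frac{598}{6945} \approx 0.086105$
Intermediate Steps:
$\frac{579 + g{\left(-21,-40 \right)}}{2429 + 4516} = \frac{579 - -19}{2429 + 4516} = \frac{579 + \left(-21 + 40\right)}{6945} = \left(579 + 19\right) \frac{1}{6945} = 598 \cdot \frac{1}{6945} = \frac{598}{6945}$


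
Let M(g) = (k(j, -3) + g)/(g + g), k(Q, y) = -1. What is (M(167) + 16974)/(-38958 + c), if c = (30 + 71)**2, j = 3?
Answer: -2834741/4802419 ≈ -0.59027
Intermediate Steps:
M(g) = (-1 + g)/(2*g) (M(g) = (-1 + g)/(g + g) = (-1 + g)/((2*g)) = (-1 + g)*(1/(2*g)) = (-1 + g)/(2*g))
c = 10201 (c = 101**2 = 10201)
(M(167) + 16974)/(-38958 + c) = ((1/2)*(-1 + 167)/167 + 16974)/(-38958 + 10201) = ((1/2)*(1/167)*166 + 16974)/(-28757) = (83/167 + 16974)*(-1/28757) = (2834741/167)*(-1/28757) = -2834741/4802419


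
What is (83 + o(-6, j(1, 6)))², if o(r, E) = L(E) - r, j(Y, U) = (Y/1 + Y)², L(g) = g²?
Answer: 11025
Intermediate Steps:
j(Y, U) = 4*Y² (j(Y, U) = (Y*1 + Y)² = (Y + Y)² = (2*Y)² = 4*Y²)
o(r, E) = E² - r
(83 + o(-6, j(1, 6)))² = (83 + ((4*1²)² - 1*(-6)))² = (83 + ((4*1)² + 6))² = (83 + (4² + 6))² = (83 + (16 + 6))² = (83 + 22)² = 105² = 11025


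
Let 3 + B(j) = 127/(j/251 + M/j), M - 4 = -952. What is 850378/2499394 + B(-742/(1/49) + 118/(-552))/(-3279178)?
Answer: 140376232369312166246677001/412586277797586818648004506 ≈ 0.34023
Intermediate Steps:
M = -948 (M = 4 - 952 = -948)
B(j) = -3 + 127/(-948/j + j/251) (B(j) = -3 + 127/(j/251 - 948/j) = -3 + 127/(-948/j + j/251))
850378/2499394 + B(-742/(1/49) + 118/(-552))/(-3279178) = 850378/2499394 + ((713844 - 3*(-742/(1/49) + 118/(-552))² + 31877*(-742/(1/49) + 118/(-552)))/(-237948 + (-742/(1/49) + 118/(-552))²))/(-3279178) = 850378*(1/2499394) + ((713844 - 3*(-742/1/49 + 118*(-1/552))² + 31877*(-742/1/49 + 118*(-1/552)))/(-237948 + (-742/1/49 + 118*(-1/552))²))*(-1/3279178) = 425189/1249697 + ((713844 - 3*(-742*49 - 59/276)² + 31877*(-742*49 - 59/276))/(-237948 + (-742*49 - 59/276)²))*(-1/3279178) = 425189/1249697 + ((713844 - 3*(-36358 - 59/276)² + 31877*(-36358 - 59/276))/(-237948 + (-36358 - 59/276)²))*(-1/3279178) = 425189/1249697 + ((713844 - 3*(-10034867/276)² + 31877*(-10034867/276))/(-237948 + (-10034867/276)²))*(-1/3279178) = 425189/1249697 + ((713844 - 3*100698555707689/76176 - 319881455359/276)/(-237948 + 100698555707689/76176))*(-1/3279178) = 425189/1249697 + ((713844 - 100698555707689/25392 - 319881455359/276)/(100680429780841/76176))*(-1/3279178) = 425189/1249697 + ((76176/100680429780841)*(-43369841224623/8464))*(-1/3279178) = 425189/1249697 - 390328571021607/100680429780841*(-1/3279178) = 425189/1249697 + 390328571021607/330149050367878628698 = 140376232369312166246677001/412586277797586818648004506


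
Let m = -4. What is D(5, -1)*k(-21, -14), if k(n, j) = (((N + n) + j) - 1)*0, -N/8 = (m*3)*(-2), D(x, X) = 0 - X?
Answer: 0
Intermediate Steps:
D(x, X) = -X
N = -192 (N = -8*(-4*3)*(-2) = -(-96)*(-2) = -8*24 = -192)
k(n, j) = 0 (k(n, j) = (((-192 + n) + j) - 1)*0 = ((-192 + j + n) - 1)*0 = (-193 + j + n)*0 = 0)
D(5, -1)*k(-21, -14) = -1*(-1)*0 = 1*0 = 0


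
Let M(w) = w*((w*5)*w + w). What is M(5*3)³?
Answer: 5000211000000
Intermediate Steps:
M(w) = w*(w + 5*w²) (M(w) = w*((5*w)*w + w) = w*(5*w² + w) = w*(w + 5*w²))
M(5*3)³ = ((5*3)²*(1 + 5*(5*3)))³ = (15²*(1 + 5*15))³ = (225*(1 + 75))³ = (225*76)³ = 17100³ = 5000211000000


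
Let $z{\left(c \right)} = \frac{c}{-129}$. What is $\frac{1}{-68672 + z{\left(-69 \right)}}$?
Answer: $- \frac{43}{2952873} \approx -1.4562 \cdot 10^{-5}$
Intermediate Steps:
$z{\left(c \right)} = - \frac{c}{129}$ ($z{\left(c \right)} = c \left(- \frac{1}{129}\right) = - \frac{c}{129}$)
$\frac{1}{-68672 + z{\left(-69 \right)}} = \frac{1}{-68672 - - \frac{23}{43}} = \frac{1}{-68672 + \frac{23}{43}} = \frac{1}{- \frac{2952873}{43}} = - \frac{43}{2952873}$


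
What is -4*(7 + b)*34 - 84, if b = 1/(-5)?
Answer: -5044/5 ≈ -1008.8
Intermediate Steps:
b = -⅕ ≈ -0.20000
-4*(7 + b)*34 - 84 = -4*(7 - ⅕)*34 - 84 = -4*34/5*34 - 84 = -136/5*34 - 84 = -4624/5 - 84 = -5044/5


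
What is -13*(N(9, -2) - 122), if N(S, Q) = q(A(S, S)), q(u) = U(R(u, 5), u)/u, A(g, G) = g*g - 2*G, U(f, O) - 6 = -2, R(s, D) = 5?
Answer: 99866/63 ≈ 1585.2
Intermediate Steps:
U(f, O) = 4 (U(f, O) = 6 - 2 = 4)
A(g, G) = g² - 2*G
q(u) = 4/u
N(S, Q) = 4/(S² - 2*S)
-13*(N(9, -2) - 122) = -13*(4/(9*(-2 + 9)) - 122) = -13*(4*(⅑)/7 - 122) = -13*(4*(⅑)*(⅐) - 122) = -13*(4/63 - 122) = -13*(-7682/63) = 99866/63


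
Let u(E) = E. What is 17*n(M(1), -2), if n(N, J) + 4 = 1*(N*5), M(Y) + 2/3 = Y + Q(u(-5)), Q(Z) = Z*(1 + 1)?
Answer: -2669/3 ≈ -889.67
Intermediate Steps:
Q(Z) = 2*Z (Q(Z) = Z*2 = 2*Z)
M(Y) = -32/3 + Y (M(Y) = -⅔ + (Y + 2*(-5)) = -⅔ + (Y - 10) = -⅔ + (-10 + Y) = -32/3 + Y)
n(N, J) = -4 + 5*N (n(N, J) = -4 + 1*(N*5) = -4 + 1*(5*N) = -4 + 5*N)
17*n(M(1), -2) = 17*(-4 + 5*(-32/3 + 1)) = 17*(-4 + 5*(-29/3)) = 17*(-4 - 145/3) = 17*(-157/3) = -2669/3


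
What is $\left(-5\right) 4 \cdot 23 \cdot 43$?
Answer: $-19780$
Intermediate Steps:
$\left(-5\right) 4 \cdot 23 \cdot 43 = \left(-20\right) 23 \cdot 43 = \left(-460\right) 43 = -19780$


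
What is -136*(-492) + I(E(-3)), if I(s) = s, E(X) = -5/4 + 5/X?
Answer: 802909/12 ≈ 66909.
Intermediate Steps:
E(X) = -5/4 + 5/X (E(X) = -5*¼ + 5/X = -5/4 + 5/X)
-136*(-492) + I(E(-3)) = -136*(-492) + (-5/4 + 5/(-3)) = 66912 + (-5/4 + 5*(-⅓)) = 66912 + (-5/4 - 5/3) = 66912 - 35/12 = 802909/12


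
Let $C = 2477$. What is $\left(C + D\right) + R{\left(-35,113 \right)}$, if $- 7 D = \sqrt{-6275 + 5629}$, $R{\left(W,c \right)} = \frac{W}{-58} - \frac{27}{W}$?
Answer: $\frac{5031101}{2030} - \frac{i \sqrt{646}}{7} \approx 2478.4 - 3.6309 i$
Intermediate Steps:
$R{\left(W,c \right)} = - \frac{27}{W} - \frac{W}{58}$ ($R{\left(W,c \right)} = W \left(- \frac{1}{58}\right) - \frac{27}{W} = - \frac{W}{58} - \frac{27}{W} = - \frac{27}{W} - \frac{W}{58}$)
$D = - \frac{i \sqrt{646}}{7}$ ($D = - \frac{\sqrt{-6275 + 5629}}{7} = - \frac{\sqrt{-646}}{7} = - \frac{i \sqrt{646}}{7} \approx - 3.6309 i$)
$\left(C + D\right) + R{\left(-35,113 \right)} = \left(2477 - \frac{i \sqrt{646}}{7}\right) - \left(- \frac{35}{58} + \frac{27}{-35}\right) = \left(2477 - \frac{i \sqrt{646}}{7}\right) + \left(\left(-27\right) \left(- \frac{1}{35}\right) + \frac{35}{58}\right) = \left(2477 - \frac{i \sqrt{646}}{7}\right) + \left(\frac{27}{35} + \frac{35}{58}\right) = \left(2477 - \frac{i \sqrt{646}}{7}\right) + \frac{2791}{2030} = \frac{5031101}{2030} - \frac{i \sqrt{646}}{7}$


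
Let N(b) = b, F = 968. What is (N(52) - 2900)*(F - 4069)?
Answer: 8831648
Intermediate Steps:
(N(52) - 2900)*(F - 4069) = (52 - 2900)*(968 - 4069) = -2848*(-3101) = 8831648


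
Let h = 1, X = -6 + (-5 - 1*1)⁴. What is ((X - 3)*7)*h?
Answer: 9009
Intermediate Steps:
X = 1290 (X = -6 + (-5 - 1)⁴ = -6 + (-6)⁴ = -6 + 1296 = 1290)
((X - 3)*7)*h = ((1290 - 3)*7)*1 = (1287*7)*1 = 9009*1 = 9009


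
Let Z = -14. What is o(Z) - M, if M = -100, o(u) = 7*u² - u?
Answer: 1486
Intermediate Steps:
o(u) = -u + 7*u²
o(Z) - M = -14*(-1 + 7*(-14)) - 1*(-100) = -14*(-1 - 98) + 100 = -14*(-99) + 100 = 1386 + 100 = 1486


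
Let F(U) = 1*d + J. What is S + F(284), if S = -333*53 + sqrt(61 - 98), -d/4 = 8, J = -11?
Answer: -17692 + I*sqrt(37) ≈ -17692.0 + 6.0828*I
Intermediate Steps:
d = -32 (d = -4*8 = -32)
F(U) = -43 (F(U) = 1*(-32) - 11 = -32 - 11 = -43)
S = -17649 + I*sqrt(37) (S = -17649 + sqrt(-37) = -17649 + I*sqrt(37) ≈ -17649.0 + 6.0828*I)
S + F(284) = (-17649 + I*sqrt(37)) - 43 = -17692 + I*sqrt(37)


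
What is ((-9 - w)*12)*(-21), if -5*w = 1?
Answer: 11088/5 ≈ 2217.6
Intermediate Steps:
w = -⅕ (w = -⅕*1 = -⅕ ≈ -0.20000)
((-9 - w)*12)*(-21) = ((-9 - 1*(-⅕))*12)*(-21) = ((-9 + ⅕)*12)*(-21) = -44/5*12*(-21) = -528/5*(-21) = 11088/5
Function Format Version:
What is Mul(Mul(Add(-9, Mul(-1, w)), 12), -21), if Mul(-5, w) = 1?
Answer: Rational(11088, 5) ≈ 2217.6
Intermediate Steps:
w = Rational(-1, 5) (w = Mul(Rational(-1, 5), 1) = Rational(-1, 5) ≈ -0.20000)
Mul(Mul(Add(-9, Mul(-1, w)), 12), -21) = Mul(Mul(Add(-9, Mul(-1, Rational(-1, 5))), 12), -21) = Mul(Mul(Add(-9, Rational(1, 5)), 12), -21) = Mul(Mul(Rational(-44, 5), 12), -21) = Mul(Rational(-528, 5), -21) = Rational(11088, 5)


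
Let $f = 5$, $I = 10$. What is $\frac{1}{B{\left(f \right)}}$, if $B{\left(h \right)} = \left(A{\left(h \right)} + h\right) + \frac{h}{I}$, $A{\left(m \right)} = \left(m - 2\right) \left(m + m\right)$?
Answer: $\frac{2}{71} \approx 0.028169$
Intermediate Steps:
$A{\left(m \right)} = 2 m \left(-2 + m\right)$ ($A{\left(m \right)} = \left(-2 + m\right) 2 m = 2 m \left(-2 + m\right)$)
$B{\left(h \right)} = \frac{11 h}{10} + 2 h \left(-2 + h\right)$ ($B{\left(h \right)} = \left(2 h \left(-2 + h\right) + h\right) + \frac{h}{10} = \left(h + 2 h \left(-2 + h\right)\right) + h \frac{1}{10} = \left(h + 2 h \left(-2 + h\right)\right) + \frac{h}{10} = \frac{11 h}{10} + 2 h \left(-2 + h\right)$)
$\frac{1}{B{\left(f \right)}} = \frac{1}{\frac{1}{10} \cdot 5 \left(-29 + 20 \cdot 5\right)} = \frac{1}{\frac{1}{10} \cdot 5 \left(-29 + 100\right)} = \frac{1}{\frac{1}{10} \cdot 5 \cdot 71} = \frac{1}{\frac{71}{2}} = \frac{2}{71}$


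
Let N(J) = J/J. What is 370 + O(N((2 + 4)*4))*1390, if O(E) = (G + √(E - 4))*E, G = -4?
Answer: -5190 + 1390*I*√3 ≈ -5190.0 + 2407.6*I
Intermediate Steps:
N(J) = 1
O(E) = E*(-4 + √(-4 + E)) (O(E) = (-4 + √(E - 4))*E = (-4 + √(-4 + E))*E = E*(-4 + √(-4 + E)))
370 + O(N((2 + 4)*4))*1390 = 370 + (1*(-4 + √(-4 + 1)))*1390 = 370 + (1*(-4 + √(-3)))*1390 = 370 + (1*(-4 + I*√3))*1390 = 370 + (-4 + I*√3)*1390 = 370 + (-5560 + 1390*I*√3) = -5190 + 1390*I*√3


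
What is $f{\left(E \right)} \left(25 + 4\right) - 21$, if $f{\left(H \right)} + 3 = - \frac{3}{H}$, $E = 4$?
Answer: $- \frac{519}{4} \approx -129.75$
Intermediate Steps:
$f{\left(H \right)} = -3 - \frac{3}{H}$
$f{\left(E \right)} \left(25 + 4\right) - 21 = \left(-3 - \frac{3}{4}\right) \left(25 + 4\right) - 21 = \left(-3 - \frac{3}{4}\right) 29 - 21 = \left(- \frac{15}{4}\right) 29 - 21 = - \frac{435}{4} - 21 = - \frac{519}{4}$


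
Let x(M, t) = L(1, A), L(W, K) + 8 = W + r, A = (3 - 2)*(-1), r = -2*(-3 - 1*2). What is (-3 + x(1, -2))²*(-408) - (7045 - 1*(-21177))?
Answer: -28222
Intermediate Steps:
r = 10 (r = -2*(-3 - 2) = -2*(-5) = 10)
A = -1 (A = 1*(-1) = -1)
L(W, K) = 2 + W (L(W, K) = -8 + (W + 10) = -8 + (10 + W) = 2 + W)
x(M, t) = 3 (x(M, t) = 2 + 1 = 3)
(-3 + x(1, -2))²*(-408) - (7045 - 1*(-21177)) = (-3 + 3)²*(-408) - (7045 - 1*(-21177)) = 0²*(-408) - (7045 + 21177) = 0*(-408) - 1*28222 = 0 - 28222 = -28222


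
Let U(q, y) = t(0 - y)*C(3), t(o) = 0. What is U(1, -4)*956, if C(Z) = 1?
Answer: 0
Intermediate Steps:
U(q, y) = 0 (U(q, y) = 0*1 = 0)
U(1, -4)*956 = 0*956 = 0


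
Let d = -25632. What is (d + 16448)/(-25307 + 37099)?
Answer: -574/737 ≈ -0.77883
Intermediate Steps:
(d + 16448)/(-25307 + 37099) = (-25632 + 16448)/(-25307 + 37099) = -9184/11792 = -9184*1/11792 = -574/737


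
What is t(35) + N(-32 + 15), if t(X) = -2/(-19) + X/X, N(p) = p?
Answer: -302/19 ≈ -15.895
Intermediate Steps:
t(X) = 21/19 (t(X) = -2*(-1/19) + 1 = 2/19 + 1 = 21/19)
t(35) + N(-32 + 15) = 21/19 + (-32 + 15) = 21/19 - 17 = -302/19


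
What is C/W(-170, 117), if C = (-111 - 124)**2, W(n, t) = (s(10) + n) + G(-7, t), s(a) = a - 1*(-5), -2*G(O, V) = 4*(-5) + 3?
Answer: -110450/293 ≈ -376.96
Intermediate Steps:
G(O, V) = 17/2 (G(O, V) = -(4*(-5) + 3)/2 = -(-20 + 3)/2 = -1/2*(-17) = 17/2)
s(a) = 5 + a (s(a) = a + 5 = 5 + a)
W(n, t) = 47/2 + n (W(n, t) = ((5 + 10) + n) + 17/2 = (15 + n) + 17/2 = 47/2 + n)
C = 55225 (C = (-235)**2 = 55225)
C/W(-170, 117) = 55225/(47/2 - 170) = 55225/(-293/2) = 55225*(-2/293) = -110450/293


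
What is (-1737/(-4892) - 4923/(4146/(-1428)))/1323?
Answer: 212334425/165638228 ≈ 1.2819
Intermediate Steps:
(-1737/(-4892) - 4923/(4146/(-1428)))/1323 = (-1737*(-1/4892) - 4923/(4146*(-1/1428)))*(1/1323) = (1737/4892 - 4923/(-691/238))*(1/1323) = (1737/4892 - 4923*(-238/691))*(1/1323) = (1737/4892 + 1171674/691)*(1/1323) = (5733029475/3380372)*(1/1323) = 212334425/165638228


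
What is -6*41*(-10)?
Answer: 2460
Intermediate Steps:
-6*41*(-10) = -246*(-10) = 2460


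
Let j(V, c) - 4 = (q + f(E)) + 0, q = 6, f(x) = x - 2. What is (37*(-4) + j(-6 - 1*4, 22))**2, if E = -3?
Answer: 20449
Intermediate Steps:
f(x) = -2 + x
j(V, c) = 5 (j(V, c) = 4 + ((6 + (-2 - 3)) + 0) = 4 + ((6 - 5) + 0) = 4 + (1 + 0) = 4 + 1 = 5)
(37*(-4) + j(-6 - 1*4, 22))**2 = (37*(-4) + 5)**2 = (-148 + 5)**2 = (-143)**2 = 20449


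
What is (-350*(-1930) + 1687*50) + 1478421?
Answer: 2238271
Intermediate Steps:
(-350*(-1930) + 1687*50) + 1478421 = (675500 + 84350) + 1478421 = 759850 + 1478421 = 2238271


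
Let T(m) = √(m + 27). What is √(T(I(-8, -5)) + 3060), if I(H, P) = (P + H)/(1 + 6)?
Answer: 2*√(37485 + 7*√77)/7 ≈ 55.363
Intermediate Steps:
I(H, P) = H/7 + P/7 (I(H, P) = (H + P)/7 = (H + P)*(⅐) = H/7 + P/7)
T(m) = √(27 + m)
√(T(I(-8, -5)) + 3060) = √(√(27 + ((⅐)*(-8) + (⅐)*(-5))) + 3060) = √(√(27 + (-8/7 - 5/7)) + 3060) = √(√(27 - 13/7) + 3060) = √(√(176/7) + 3060) = √(4*√77/7 + 3060) = √(3060 + 4*√77/7)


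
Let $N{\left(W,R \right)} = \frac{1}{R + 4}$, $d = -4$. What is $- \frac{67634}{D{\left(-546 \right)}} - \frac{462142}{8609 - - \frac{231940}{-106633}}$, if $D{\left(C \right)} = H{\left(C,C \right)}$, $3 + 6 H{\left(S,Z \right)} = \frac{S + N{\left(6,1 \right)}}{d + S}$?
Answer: $\frac{1023925191916558394}{5067016766197} \approx 2.0208 \cdot 10^{5}$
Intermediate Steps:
$N{\left(W,R \right)} = \frac{1}{4 + R}$
$H{\left(S,Z \right)} = - \frac{1}{2} + \frac{\frac{1}{5} + S}{6 \left(-4 + S\right)}$ ($H{\left(S,Z \right)} = - \frac{1}{2} + \frac{\left(S + \frac{1}{4 + 1}\right) \frac{1}{-4 + S}}{6} = - \frac{1}{2} + \frac{\left(S + \frac{1}{5}\right) \frac{1}{-4 + S}}{6} = - \frac{1}{2} + \frac{\left(\frac{1}{5} + S\right) \frac{1}{-4 + S}}{6} = - \frac{1}{2} + \frac{\frac{1}{-4 + S} \left(\frac{1}{5} + S\right)}{6} = - \frac{1}{2} + \frac{\frac{1}{5} + S}{6 \left(-4 + S\right)}$)
$D{\left(C \right)} = \frac{61 - 10 C}{30 \left(-4 + C\right)}$
$- \frac{67634}{D{\left(-546 \right)}} - \frac{462142}{8609 - - \frac{231940}{-106633}} = - \frac{67634}{\frac{1}{30} \frac{1}{-4 - 546} \left(61 - -5460\right)} - \frac{462142}{8609 - - \frac{231940}{-106633}} = - \frac{67634}{\frac{1}{30} \frac{1}{-550} \left(61 + 5460\right)} - \frac{462142}{8609 - \left(-231940\right) \left(- \frac{1}{106633}\right)} = - \frac{67634}{\frac{1}{30} \left(- \frac{1}{550}\right) 5521} - \frac{462142}{8609 - \frac{231940}{106633}} = - \frac{67634}{- \frac{5521}{16500}} - \frac{462142}{8609 - \frac{231940}{106633}} = \left(-67634\right) \left(- \frac{16500}{5521}\right) - \frac{462142}{\frac{917771557}{106633}} = \frac{1115961000}{5521} - \frac{49279587886}{917771557} = \frac{1023925191916558394}{5067016766197}$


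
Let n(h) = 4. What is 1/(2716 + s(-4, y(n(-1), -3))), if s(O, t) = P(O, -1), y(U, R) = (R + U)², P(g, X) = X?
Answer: 1/2715 ≈ 0.00036832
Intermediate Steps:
s(O, t) = -1
1/(2716 + s(-4, y(n(-1), -3))) = 1/(2716 - 1) = 1/2715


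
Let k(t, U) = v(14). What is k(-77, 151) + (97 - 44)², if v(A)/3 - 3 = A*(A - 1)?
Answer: 3364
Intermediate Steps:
v(A) = 9 + 3*A*(-1 + A) (v(A) = 9 + 3*(A*(A - 1)) = 9 + 3*(A*(-1 + A)) = 9 + 3*A*(-1 + A))
k(t, U) = 555 (k(t, U) = 9 - 3*14 + 3*14² = 9 - 42 + 3*196 = 9 - 42 + 588 = 555)
k(-77, 151) + (97 - 44)² = 555 + (97 - 44)² = 555 + 53² = 555 + 2809 = 3364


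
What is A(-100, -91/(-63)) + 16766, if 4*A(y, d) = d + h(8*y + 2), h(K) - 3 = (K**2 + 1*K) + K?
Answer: 1580122/9 ≈ 1.7557e+5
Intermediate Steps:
h(K) = 3 + K**2 + 2*K (h(K) = 3 + ((K**2 + 1*K) + K) = 3 + ((K**2 + K) + K) = 3 + ((K + K**2) + K) = 3 + (K**2 + 2*K) = 3 + K**2 + 2*K)
A(y, d) = 7/4 + 4*y + d/4 + (2 + 8*y)**2/4 (A(y, d) = (d + (3 + (8*y + 2)**2 + 2*(8*y + 2)))/4 = (d + (3 + (2 + 8*y)**2 + 2*(2 + 8*y)))/4 = (d + (3 + (2 + 8*y)**2 + (4 + 16*y)))/4 = (d + (7 + (2 + 8*y)**2 + 16*y))/4 = (7 + d + (2 + 8*y)**2 + 16*y)/4 = 7/4 + 4*y + d/4 + (2 + 8*y)**2/4)
A(-100, -91/(-63)) + 16766 = (11/4 + 12*(-100) + 16*(-100)**2 + (-91/(-63))/4) + 16766 = (11/4 - 1200 + 16*10000 + (-91*(-1/63))/4) + 16766 = (11/4 - 1200 + 160000 + (1/4)*(13/9)) + 16766 = (11/4 - 1200 + 160000 + 13/36) + 16766 = 1429228/9 + 16766 = 1580122/9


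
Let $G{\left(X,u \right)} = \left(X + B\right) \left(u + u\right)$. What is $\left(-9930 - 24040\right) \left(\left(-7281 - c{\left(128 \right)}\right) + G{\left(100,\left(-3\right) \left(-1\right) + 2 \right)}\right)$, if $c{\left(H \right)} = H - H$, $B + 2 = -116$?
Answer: $253450170$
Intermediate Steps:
$B = -118$ ($B = -2 - 116 = -118$)
$c{\left(H \right)} = 0$
$G{\left(X,u \right)} = 2 u \left(-118 + X\right)$ ($G{\left(X,u \right)} = \left(X - 118\right) \left(u + u\right) = \left(-118 + X\right) 2 u = 2 u \left(-118 + X\right)$)
$\left(-9930 - 24040\right) \left(\left(-7281 - c{\left(128 \right)}\right) + G{\left(100,\left(-3\right) \left(-1\right) + 2 \right)}\right) = \left(-9930 - 24040\right) \left(\left(-7281 - 0\right) + 2 \left(\left(-3\right) \left(-1\right) + 2\right) \left(-118 + 100\right)\right) = - 33970 \left(\left(-7281 + 0\right) + 2 \left(3 + 2\right) \left(-18\right)\right) = - 33970 \left(-7281 + 2 \cdot 5 \left(-18\right)\right) = - 33970 \left(-7281 - 180\right) = \left(-33970\right) \left(-7461\right) = 253450170$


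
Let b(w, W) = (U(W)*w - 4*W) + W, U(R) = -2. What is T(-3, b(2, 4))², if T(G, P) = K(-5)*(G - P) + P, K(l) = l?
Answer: 6561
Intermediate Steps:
b(w, W) = -3*W - 2*w (b(w, W) = (-2*w - 4*W) + W = (-4*W - 2*w) + W = -3*W - 2*w)
T(G, P) = -5*G + 6*P (T(G, P) = -5*(G - P) + P = (-5*G + 5*P) + P = -5*G + 6*P)
T(-3, b(2, 4))² = (-5*(-3) + 6*(-3*4 - 2*2))² = (15 + 6*(-12 - 4))² = (15 + 6*(-16))² = (15 - 96)² = (-81)² = 6561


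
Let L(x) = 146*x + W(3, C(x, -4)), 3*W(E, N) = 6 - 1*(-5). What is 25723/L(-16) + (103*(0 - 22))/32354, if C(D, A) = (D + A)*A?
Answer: -1256290514/113190469 ≈ -11.099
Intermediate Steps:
C(D, A) = A*(A + D) (C(D, A) = (A + D)*A = A*(A + D))
W(E, N) = 11/3 (W(E, N) = (6 - 1*(-5))/3 = (6 + 5)/3 = (⅓)*11 = 11/3)
L(x) = 11/3 + 146*x (L(x) = 146*x + 11/3 = 11/3 + 146*x)
25723/L(-16) + (103*(0 - 22))/32354 = 25723/(11/3 + 146*(-16)) + (103*(0 - 22))/32354 = 25723/(11/3 - 2336) + (103*(-22))*(1/32354) = 25723/(-6997/3) - 2266*1/32354 = 25723*(-3/6997) - 1133/16177 = -77169/6997 - 1133/16177 = -1256290514/113190469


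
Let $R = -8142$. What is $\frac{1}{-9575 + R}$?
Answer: $- \frac{1}{17717} \approx -5.6443 \cdot 10^{-5}$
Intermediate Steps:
$\frac{1}{-9575 + R} = \frac{1}{-9575 - 8142} = \frac{1}{-17717} = - \frac{1}{17717}$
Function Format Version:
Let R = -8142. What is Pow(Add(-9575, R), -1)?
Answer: Rational(-1, 17717) ≈ -5.6443e-5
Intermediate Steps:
Pow(Add(-9575, R), -1) = Pow(Add(-9575, -8142), -1) = Pow(-17717, -1) = Rational(-1, 17717)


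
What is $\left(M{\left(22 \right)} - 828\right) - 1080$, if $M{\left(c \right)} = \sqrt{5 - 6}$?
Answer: $-1908 + i \approx -1908.0 + 1.0 i$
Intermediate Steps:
$M{\left(c \right)} = i$ ($M{\left(c \right)} = \sqrt{-1} = i$)
$\left(M{\left(22 \right)} - 828\right) - 1080 = \left(i - 828\right) - 1080 = \left(-828 + i\right) - 1080 = -1908 + i$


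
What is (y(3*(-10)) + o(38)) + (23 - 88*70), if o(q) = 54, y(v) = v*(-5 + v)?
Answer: -5033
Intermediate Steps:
(y(3*(-10)) + o(38)) + (23 - 88*70) = ((3*(-10))*(-5 + 3*(-10)) + 54) + (23 - 88*70) = (-30*(-5 - 30) + 54) + (23 - 6160) = (-30*(-35) + 54) - 6137 = (1050 + 54) - 6137 = 1104 - 6137 = -5033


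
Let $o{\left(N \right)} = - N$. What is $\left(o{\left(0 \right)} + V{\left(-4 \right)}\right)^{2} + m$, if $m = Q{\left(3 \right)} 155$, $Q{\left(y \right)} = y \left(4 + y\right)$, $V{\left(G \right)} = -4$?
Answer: $3271$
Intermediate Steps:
$m = 3255$ ($m = 3 \left(4 + 3\right) 155 = 3 \cdot 7 \cdot 155 = 21 \cdot 155 = 3255$)
$\left(o{\left(0 \right)} + V{\left(-4 \right)}\right)^{2} + m = \left(\left(-1\right) 0 - 4\right)^{2} + 3255 = \left(0 - 4\right)^{2} + 3255 = \left(-4\right)^{2} + 3255 = 16 + 3255 = 3271$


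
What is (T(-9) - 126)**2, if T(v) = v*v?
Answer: 2025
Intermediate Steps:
T(v) = v**2
(T(-9) - 126)**2 = ((-9)**2 - 126)**2 = (81 - 126)**2 = (-45)**2 = 2025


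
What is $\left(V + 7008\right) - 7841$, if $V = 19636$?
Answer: $18803$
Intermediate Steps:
$\left(V + 7008\right) - 7841 = \left(19636 + 7008\right) - 7841 = 26644 - 7841 = 18803$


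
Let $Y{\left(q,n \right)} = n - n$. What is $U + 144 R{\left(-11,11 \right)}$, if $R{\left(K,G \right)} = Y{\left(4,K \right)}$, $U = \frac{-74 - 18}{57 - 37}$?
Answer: $- \frac{23}{5} \approx -4.6$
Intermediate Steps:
$U = - \frac{23}{5}$ ($U = - \frac{92}{20} = \left(-92\right) \frac{1}{20} = - \frac{23}{5} \approx -4.6$)
$Y{\left(q,n \right)} = 0$
$R{\left(K,G \right)} = 0$
$U + 144 R{\left(-11,11 \right)} = - \frac{23}{5} + 144 \cdot 0 = - \frac{23}{5} + 0 = - \frac{23}{5}$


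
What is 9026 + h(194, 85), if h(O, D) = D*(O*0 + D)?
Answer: 16251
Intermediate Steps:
h(O, D) = D**2 (h(O, D) = D*(0 + D) = D*D = D**2)
9026 + h(194, 85) = 9026 + 85**2 = 9026 + 7225 = 16251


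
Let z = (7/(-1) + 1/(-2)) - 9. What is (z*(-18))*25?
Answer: 7425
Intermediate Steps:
z = -33/2 (z = (7*(-1) + 1*(-½)) - 9 = (-7 - ½) - 9 = -15/2 - 9 = -33/2 ≈ -16.500)
(z*(-18))*25 = -33/2*(-18)*25 = 297*25 = 7425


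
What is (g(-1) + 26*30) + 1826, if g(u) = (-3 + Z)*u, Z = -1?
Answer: 2610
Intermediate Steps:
g(u) = -4*u (g(u) = (-3 - 1)*u = -4*u)
(g(-1) + 26*30) + 1826 = (-4*(-1) + 26*30) + 1826 = (4 + 780) + 1826 = 784 + 1826 = 2610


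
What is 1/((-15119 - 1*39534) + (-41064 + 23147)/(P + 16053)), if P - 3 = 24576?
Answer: -40632/2220678613 ≈ -1.8297e-5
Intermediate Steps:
P = 24579 (P = 3 + 24576 = 24579)
1/((-15119 - 1*39534) + (-41064 + 23147)/(P + 16053)) = 1/((-15119 - 1*39534) + (-41064 + 23147)/(24579 + 16053)) = 1/((-15119 - 39534) - 17917/40632) = 1/(-54653 - 17917*1/40632) = 1/(-54653 - 17917/40632) = 1/(-2220678613/40632) = -40632/2220678613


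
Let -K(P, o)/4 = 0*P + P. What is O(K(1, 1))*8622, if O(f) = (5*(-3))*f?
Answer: 517320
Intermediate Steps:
K(P, o) = -4*P (K(P, o) = -4*(0*P + P) = -4*(0 + P) = -4*P)
O(f) = -15*f
O(K(1, 1))*8622 = -(-60)*8622 = -15*(-4)*8622 = 60*8622 = 517320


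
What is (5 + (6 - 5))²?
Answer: 36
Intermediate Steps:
(5 + (6 - 5))² = (5 + 1)² = 6² = 36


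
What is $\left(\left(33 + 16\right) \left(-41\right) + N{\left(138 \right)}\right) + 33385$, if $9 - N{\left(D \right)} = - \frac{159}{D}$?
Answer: $\frac{1443763}{46} \approx 31386.0$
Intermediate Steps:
$N{\left(D \right)} = 9 + \frac{159}{D}$ ($N{\left(D \right)} = 9 - - \frac{159}{D} = 9 + \frac{159}{D}$)
$\left(\left(33 + 16\right) \left(-41\right) + N{\left(138 \right)}\right) + 33385 = \left(\left(33 + 16\right) \left(-41\right) + \left(9 + \frac{159}{138}\right)\right) + 33385 = \left(49 \left(-41\right) + \left(9 + 159 \cdot \frac{1}{138}\right)\right) + 33385 = \left(-2009 + \left(9 + \frac{53}{46}\right)\right) + 33385 = \left(-2009 + \frac{467}{46}\right) + 33385 = - \frac{91947}{46} + 33385 = \frac{1443763}{46}$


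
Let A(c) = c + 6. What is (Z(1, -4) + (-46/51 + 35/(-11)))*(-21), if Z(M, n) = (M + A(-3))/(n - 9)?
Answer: 224189/2431 ≈ 92.221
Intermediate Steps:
A(c) = 6 + c
Z(M, n) = (3 + M)/(-9 + n) (Z(M, n) = (M + (6 - 3))/(n - 9) = (M + 3)/(-9 + n) = (3 + M)/(-9 + n))
(Z(1, -4) + (-46/51 + 35/(-11)))*(-21) = ((3 + 1)/(-9 - 4) + (-46/51 + 35/(-11)))*(-21) = (4/(-13) + (-46*1/51 + 35*(-1/11)))*(-21) = (-1/13*4 + (-46/51 - 35/11))*(-21) = (-4/13 - 2291/561)*(-21) = -32027/7293*(-21) = 224189/2431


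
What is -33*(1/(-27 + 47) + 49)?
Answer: -32373/20 ≈ -1618.7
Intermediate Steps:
-33*(1/(-27 + 47) + 49) = -33*(1/20 + 49) = -33*981/20 = -32373/20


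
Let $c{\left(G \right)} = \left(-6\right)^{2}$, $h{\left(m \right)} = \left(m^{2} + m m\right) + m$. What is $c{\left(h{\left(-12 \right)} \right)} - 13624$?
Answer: $-13588$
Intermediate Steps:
$h{\left(m \right)} = m + 2 m^{2}$ ($h{\left(m \right)} = \left(m^{2} + m^{2}\right) + m = 2 m^{2} + m = m + 2 m^{2}$)
$c{\left(G \right)} = 36$
$c{\left(h{\left(-12 \right)} \right)} - 13624 = 36 - 13624 = -13588$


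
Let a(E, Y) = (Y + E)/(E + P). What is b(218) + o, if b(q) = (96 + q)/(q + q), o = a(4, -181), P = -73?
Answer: 16473/5014 ≈ 3.2854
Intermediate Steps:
a(E, Y) = (E + Y)/(-73 + E) (a(E, Y) = (Y + E)/(E - 73) = (E + Y)/(-73 + E))
o = 59/23 (o = (4 - 181)/(-73 + 4) = -177/(-69) = -1/69*(-177) = 59/23 ≈ 2.5652)
b(q) = (96 + q)/(2*q) (b(q) = (96 + q)/((2*q)) = (96 + q)*(1/(2*q)) = (96 + q)/(2*q))
b(218) + o = (½)*(96 + 218)/218 + 59/23 = (½)*(1/218)*314 + 59/23 = 157/218 + 59/23 = 16473/5014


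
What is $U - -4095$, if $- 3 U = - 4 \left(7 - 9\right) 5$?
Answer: $\frac{12245}{3} \approx 4081.7$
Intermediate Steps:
$U = - \frac{40}{3}$ ($U = - \frac{- 4 \left(7 - 9\right) 5}{3} = - \frac{\left(-4\right) \left(-2\right) 5}{3} = - \frac{8 \cdot 5}{3} = \left(- \frac{1}{3}\right) 40 = - \frac{40}{3} \approx -13.333$)
$U - -4095 = - \frac{40}{3} - -4095 = - \frac{40}{3} + 4095 = \frac{12245}{3}$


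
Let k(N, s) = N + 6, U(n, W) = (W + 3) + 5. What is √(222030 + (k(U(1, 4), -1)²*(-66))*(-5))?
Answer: 15*√1462 ≈ 573.54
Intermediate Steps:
U(n, W) = 8 + W (U(n, W) = (3 + W) + 5 = 8 + W)
k(N, s) = 6 + N
√(222030 + (k(U(1, 4), -1)²*(-66))*(-5)) = √(222030 + ((6 + (8 + 4))²*(-66))*(-5)) = √(222030 + ((6 + 12)²*(-66))*(-5)) = √(222030 + (18²*(-66))*(-5)) = √(222030 + (324*(-66))*(-5)) = √(222030 - 21384*(-5)) = √(222030 + 106920) = √328950 = 15*√1462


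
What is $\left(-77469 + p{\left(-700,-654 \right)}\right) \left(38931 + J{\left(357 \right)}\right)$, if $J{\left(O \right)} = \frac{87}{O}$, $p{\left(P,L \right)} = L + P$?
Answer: $- \frac{365172613214}{119} \approx -3.0687 \cdot 10^{9}$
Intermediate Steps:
$\left(-77469 + p{\left(-700,-654 \right)}\right) \left(38931 + J{\left(357 \right)}\right) = \left(-77469 - 1354\right) \left(38931 + \frac{87}{357}\right) = \left(-77469 - 1354\right) \left(38931 + 87 \cdot \frac{1}{357}\right) = - 78823 \left(38931 + \frac{29}{119}\right) = \left(-78823\right) \frac{4632818}{119} = - \frac{365172613214}{119}$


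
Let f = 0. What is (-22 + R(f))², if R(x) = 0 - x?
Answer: 484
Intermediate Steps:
R(x) = -x
(-22 + R(f))² = (-22 - 1*0)² = (-22 + 0)² = (-22)² = 484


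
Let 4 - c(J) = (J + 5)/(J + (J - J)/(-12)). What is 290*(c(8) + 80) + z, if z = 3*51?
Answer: 96167/4 ≈ 24042.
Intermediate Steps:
c(J) = 4 - (5 + J)/J (c(J) = 4 - (J + 5)/(J + (J - J)/(-12)) = 4 - (5 + J)/(J + 0*(-1/12)) = 4 - (5 + J)/(J + 0) = 4 - (5 + J)/J)
z = 153
290*(c(8) + 80) + z = 290*((3 - 5/8) + 80) + 153 = 290*(19/8 + 80) + 153 = 290*(659/8) + 153 = 95555/4 + 153 = 96167/4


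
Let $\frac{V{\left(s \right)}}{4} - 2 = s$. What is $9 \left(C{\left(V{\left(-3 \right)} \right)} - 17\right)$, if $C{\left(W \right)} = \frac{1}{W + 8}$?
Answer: $- \frac{603}{4} \approx -150.75$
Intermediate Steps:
$V{\left(s \right)} = 8 + 4 s$
$C{\left(W \right)} = \frac{1}{8 + W}$
$9 \left(C{\left(V{\left(-3 \right)} \right)} - 17\right) = 9 \left(\frac{1}{8 + \left(8 + 4 \left(-3\right)\right)} - 17\right) = 9 \left(\frac{1}{8 + \left(8 - 12\right)} - 17\right) = 9 \left(\frac{1}{8 - 4} - 17\right) = 9 \left(\frac{1}{4} - 17\right) = 9 \left(- \frac{67}{4}\right) = - \frac{603}{4}$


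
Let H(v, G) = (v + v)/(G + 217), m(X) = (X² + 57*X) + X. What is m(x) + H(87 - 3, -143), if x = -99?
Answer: 150267/37 ≈ 4061.3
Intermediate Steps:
m(X) = X² + 58*X
H(v, G) = 2*v/(217 + G) (H(v, G) = (2*v)/(217 + G) = 2*v/(217 + G))
m(x) + H(87 - 3, -143) = -99*(58 - 99) + 2*(87 - 3)/(217 - 143) = -99*(-41) + 2*84/74 = 4059 + 2*84*(1/74) = 4059 + 84/37 = 150267/37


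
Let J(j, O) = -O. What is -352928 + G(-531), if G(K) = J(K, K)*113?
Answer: -292925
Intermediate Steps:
G(K) = -113*K (G(K) = -K*113 = -113*K)
-352928 + G(-531) = -352928 - 113*(-531) = -352928 + 60003 = -292925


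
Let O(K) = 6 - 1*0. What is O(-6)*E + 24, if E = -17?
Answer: -78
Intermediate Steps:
O(K) = 6 (O(K) = 6 + 0 = 6)
O(-6)*E + 24 = 6*(-17) + 24 = -102 + 24 = -78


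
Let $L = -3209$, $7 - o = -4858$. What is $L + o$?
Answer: $1656$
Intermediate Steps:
$o = 4865$ ($o = 7 - -4858 = 7 + 4858 = 4865$)
$L + o = -3209 + 4865 = 1656$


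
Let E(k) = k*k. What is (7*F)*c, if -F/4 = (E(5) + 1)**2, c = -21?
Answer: 397488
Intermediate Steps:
E(k) = k**2
F = -2704 (F = -4*(5**2 + 1)**2 = -4*(25 + 1)**2 = -4*26**2 = -4*676 = -2704)
(7*F)*c = (7*(-2704))*(-21) = -18928*(-21) = 397488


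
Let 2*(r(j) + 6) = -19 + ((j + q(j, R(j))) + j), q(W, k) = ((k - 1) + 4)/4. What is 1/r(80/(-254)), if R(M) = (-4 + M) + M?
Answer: -1016/16275 ≈ -0.062427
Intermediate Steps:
R(M) = -4 + 2*M
q(W, k) = ¾ + k/4 (q(W, k) = ((-1 + k) + 4)*(¼) = (3 + k)*(¼) = ¾ + k/4)
r(j) = -125/8 + 5*j/4 (r(j) = -6 + (-19 + ((j + (¾ + (-4 + 2*j)/4)) + j))/2 = -6 + (-19 + ((j + (¾ + (-1 + j/2))) + j))/2 = -6 + (-19 + ((j + (-¼ + j/2)) + j))/2 = -6 + (-19 + ((-¼ + 3*j/2) + j))/2 = -6 + (-19 + (-¼ + 5*j/2))/2 = -6 + (-77/4 + 5*j/2)/2 = -6 + (-77/8 + 5*j/4) = -125/8 + 5*j/4)
1/r(80/(-254)) = 1/(-125/8 + 5*(80/(-254))/4) = 1/(-125/8 + 5*(80*(-1/254))/4) = 1/(-125/8 + (5/4)*(-40/127)) = 1/(-125/8 - 50/127) = 1/(-16275/1016) = -1016/16275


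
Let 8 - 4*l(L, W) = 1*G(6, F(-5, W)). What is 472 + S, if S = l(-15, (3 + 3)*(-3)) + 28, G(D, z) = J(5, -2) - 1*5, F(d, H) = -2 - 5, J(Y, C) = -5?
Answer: 1009/2 ≈ 504.50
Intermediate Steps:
F(d, H) = -7
G(D, z) = -10 (G(D, z) = -5 - 1*5 = -5 - 5 = -10)
l(L, W) = 9/2 (l(L, W) = 2 - (-10)/4 = 2 - 1/4*(-10) = 2 + 5/2 = 9/2)
S = 65/2 (S = 9/2 + 28 = 65/2 ≈ 32.500)
472 + S = 472 + 65/2 = 1009/2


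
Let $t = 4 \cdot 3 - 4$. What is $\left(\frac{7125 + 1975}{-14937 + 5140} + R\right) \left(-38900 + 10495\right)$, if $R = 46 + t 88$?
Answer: $- \frac{208454353250}{9797} \approx -2.1277 \cdot 10^{7}$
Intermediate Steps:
$t = 8$ ($t = 12 - 4 = 8$)
$R = 750$ ($R = 46 + 8 \cdot 88 = 46 + 704 = 750$)
$\left(\frac{7125 + 1975}{-14937 + 5140} + R\right) \left(-38900 + 10495\right) = \left(\frac{7125 + 1975}{-14937 + 5140} + 750\right) \left(-38900 + 10495\right) = \left(\frac{9100}{-9797} + 750\right) \left(-28405\right) = \left(9100 \left(- \frac{1}{9797}\right) + 750\right) \left(-28405\right) = \left(- \frac{9100}{9797} + 750\right) \left(-28405\right) = \frac{7338650}{9797} \left(-28405\right) = - \frac{208454353250}{9797}$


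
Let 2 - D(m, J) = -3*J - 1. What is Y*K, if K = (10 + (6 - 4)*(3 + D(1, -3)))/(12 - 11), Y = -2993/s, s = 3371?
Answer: -11972/3371 ≈ -3.5515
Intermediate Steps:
D(m, J) = 3 + 3*J (D(m, J) = 2 - (-3*J - 1) = 2 - (-1 - 3*J) = 2 + (1 + 3*J) = 3 + 3*J)
Y = -2993/3371 ≈ -0.88787
K = 4 (K = (10 + (6 - 4)*(3 + (3 + 3*(-3))))/(12 - 11) = (10 + 2*(3 + (3 - 9)))/1 = (10 + 2*(3 - 6))*1 = (10 + 2*(-3))*1 = (10 - 6)*1 = 4*1 = 4)
Y*K = -2993/3371*4 = -11972/3371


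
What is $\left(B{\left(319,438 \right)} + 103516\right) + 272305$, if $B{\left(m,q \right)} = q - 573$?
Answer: $375686$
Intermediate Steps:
$B{\left(m,q \right)} = -573 + q$
$\left(B{\left(319,438 \right)} + 103516\right) + 272305 = \left(\left(-573 + 438\right) + 103516\right) + 272305 = \left(-135 + 103516\right) + 272305 = 103381 + 272305 = 375686$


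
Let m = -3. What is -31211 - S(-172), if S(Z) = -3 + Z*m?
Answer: -31724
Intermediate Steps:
S(Z) = -3 - 3*Z (S(Z) = -3 + Z*(-3) = -3 - 3*Z)
-31211 - S(-172) = -31211 - (-3 - 3*(-172)) = -31211 - (-3 + 516) = -31211 - 1*513 = -31211 - 513 = -31724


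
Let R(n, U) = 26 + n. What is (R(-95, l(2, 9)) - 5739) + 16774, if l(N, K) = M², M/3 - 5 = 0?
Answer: 10966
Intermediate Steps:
M = 15 (M = 15 + 3*0 = 15 + 0 = 15)
l(N, K) = 225 (l(N, K) = 15² = 225)
(R(-95, l(2, 9)) - 5739) + 16774 = ((26 - 95) - 5739) + 16774 = (-69 - 5739) + 16774 = -5808 + 16774 = 10966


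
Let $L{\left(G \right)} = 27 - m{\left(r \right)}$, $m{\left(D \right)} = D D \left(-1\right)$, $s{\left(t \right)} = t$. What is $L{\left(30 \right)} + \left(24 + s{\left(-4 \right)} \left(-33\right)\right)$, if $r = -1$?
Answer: $184$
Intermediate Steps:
$m{\left(D \right)} = - D^{2}$ ($m{\left(D \right)} = D^{2} \left(-1\right) = - D^{2}$)
$L{\left(G \right)} = 28$ ($L{\left(G \right)} = 27 - - \left(-1\right)^{2} = 27 - \left(-1\right) 1 = 27 - -1 = 27 + 1 = 28$)
$L{\left(30 \right)} + \left(24 + s{\left(-4 \right)} \left(-33\right)\right) = 28 + \left(24 - -132\right) = 28 + \left(24 + 132\right) = 28 + 156 = 184$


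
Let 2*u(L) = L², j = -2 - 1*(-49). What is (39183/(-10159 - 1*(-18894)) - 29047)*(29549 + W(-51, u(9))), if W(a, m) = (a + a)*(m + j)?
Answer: -5232027529888/8735 ≈ -5.9897e+8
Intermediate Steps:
j = 47 (j = -2 + 49 = 47)
u(L) = L²/2
W(a, m) = 2*a*(47 + m) (W(a, m) = (a + a)*(m + 47) = (2*a)*(47 + m) = 2*a*(47 + m))
(39183/(-10159 - 1*(-18894)) - 29047)*(29549 + W(-51, u(9))) = (39183/(-10159 - 1*(-18894)) - 29047)*(29549 + 2*(-51)*(47 + (½)*9²)) = (39183/(-10159 + 18894) - 29047)*(29549 + 2*(-51)*(47 + (½)*81)) = (39183/8735 - 29047)*(29549 + 2*(-51)*(47 + 81/2)) = (39183*(1/8735) - 29047)*(29549 + 2*(-51)*(175/2)) = (39183/8735 - 29047)*(29549 - 8925) = -253686362/8735*20624 = -5232027529888/8735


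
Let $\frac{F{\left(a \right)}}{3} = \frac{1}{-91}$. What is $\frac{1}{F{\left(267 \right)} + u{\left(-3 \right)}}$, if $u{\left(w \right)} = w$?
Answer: $- \frac{91}{276} \approx -0.32971$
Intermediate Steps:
$F{\left(a \right)} = - \frac{3}{91}$ ($F{\left(a \right)} = \frac{3}{-91} = 3 \left(- \frac{1}{91}\right) = - \frac{3}{91}$)
$\frac{1}{F{\left(267 \right)} + u{\left(-3 \right)}} = \frac{1}{- \frac{3}{91} - 3} = \frac{1}{- \frac{276}{91}} = - \frac{91}{276}$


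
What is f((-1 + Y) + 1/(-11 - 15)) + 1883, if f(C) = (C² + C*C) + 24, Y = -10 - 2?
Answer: 759487/338 ≈ 2247.0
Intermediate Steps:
Y = -12
f(C) = 24 + 2*C² (f(C) = (C² + C²) + 24 = 2*C² + 24 = 24 + 2*C²)
f((-1 + Y) + 1/(-11 - 15)) + 1883 = (24 + 2*((-1 - 12) + 1/(-11 - 15))²) + 1883 = (24 + 2*(-13 + 1/(-26))²) + 1883 = (24 + 2*(-13 - 1/26)²) + 1883 = (24 + 2*(-339/26)²) + 1883 = (24 + 2*(114921/676)) + 1883 = (24 + 114921/338) + 1883 = 123033/338 + 1883 = 759487/338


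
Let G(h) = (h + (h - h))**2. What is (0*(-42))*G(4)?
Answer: 0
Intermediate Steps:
G(h) = h**2 (G(h) = (h + 0)**2 = h**2)
(0*(-42))*G(4) = (0*(-42))*4**2 = 0*16 = 0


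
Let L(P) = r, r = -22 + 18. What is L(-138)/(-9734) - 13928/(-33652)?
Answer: 16963720/40946071 ≈ 0.41429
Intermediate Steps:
r = -4
L(P) = -4
L(-138)/(-9734) - 13928/(-33652) = -4/(-9734) - 13928/(-33652) = -4*(-1/9734) - 13928*(-1/33652) = 2/4867 + 3482/8413 = 16963720/40946071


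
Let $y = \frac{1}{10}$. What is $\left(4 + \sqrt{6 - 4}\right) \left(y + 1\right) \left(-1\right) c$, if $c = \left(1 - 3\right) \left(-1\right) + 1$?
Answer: $- \frac{66}{5} - \frac{33 \sqrt{2}}{10} \approx -17.867$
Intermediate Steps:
$y = \frac{1}{10} \approx 0.1$
$c = 3$ ($c = \left(1 - 3\right) \left(-1\right) + 1 = \left(-2\right) \left(-1\right) + 1 = 2 + 1 = 3$)
$\left(4 + \sqrt{6 - 4}\right) \left(y + 1\right) \left(-1\right) c = \left(4 + \sqrt{6 - 4}\right) \left(\frac{1}{10} + 1\right) \left(-1\right) 3 = \left(4 + \sqrt{2}\right) \frac{11}{10} \left(-1\right) 3 = \left(\frac{22}{5} + \frac{11 \sqrt{2}}{10}\right) \left(-1\right) 3 = \left(- \frac{22}{5} - \frac{11 \sqrt{2}}{10}\right) 3 = - \frac{66}{5} - \frac{33 \sqrt{2}}{10}$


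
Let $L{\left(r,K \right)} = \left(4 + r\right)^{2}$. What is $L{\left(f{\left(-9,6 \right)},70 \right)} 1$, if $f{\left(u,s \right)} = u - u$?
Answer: $16$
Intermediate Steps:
$f{\left(u,s \right)} = 0$
$L{\left(f{\left(-9,6 \right)},70 \right)} 1 = \left(4 + 0\right)^{2} \cdot 1 = 4^{2} \cdot 1 = 16 \cdot 1 = 16$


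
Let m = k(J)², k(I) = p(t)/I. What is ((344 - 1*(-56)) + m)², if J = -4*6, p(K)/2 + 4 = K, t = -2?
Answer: 2563201/16 ≈ 1.6020e+5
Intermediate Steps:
p(K) = -8 + 2*K
J = -24
k(I) = -12/I (k(I) = (-8 + 2*(-2))/I = (-8 - 4)/I = -12/I)
m = ¼ (m = (-12/(-24))² = (-12*(-1/24))² = (½)² = ¼ ≈ 0.25000)
((344 - 1*(-56)) + m)² = ((344 - 1*(-56)) + ¼)² = ((344 + 56) + ¼)² = (400 + ¼)² = (1601/4)² = 2563201/16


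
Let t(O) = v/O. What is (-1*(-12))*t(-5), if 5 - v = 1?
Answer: -48/5 ≈ -9.6000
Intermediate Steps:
v = 4 (v = 5 - 1*1 = 5 - 1 = 4)
t(O) = 4/O
(-1*(-12))*t(-5) = (-1*(-12))*(4/(-5)) = 12*(4*(-⅕)) = 12*(-⅘) = -48/5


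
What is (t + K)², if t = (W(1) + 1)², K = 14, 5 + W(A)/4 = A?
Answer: 57121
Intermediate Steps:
W(A) = -20 + 4*A
t = 225 (t = ((-20 + 4*1) + 1)² = ((-20 + 4) + 1)² = (-16 + 1)² = (-15)² = 225)
(t + K)² = (225 + 14)² = 239² = 57121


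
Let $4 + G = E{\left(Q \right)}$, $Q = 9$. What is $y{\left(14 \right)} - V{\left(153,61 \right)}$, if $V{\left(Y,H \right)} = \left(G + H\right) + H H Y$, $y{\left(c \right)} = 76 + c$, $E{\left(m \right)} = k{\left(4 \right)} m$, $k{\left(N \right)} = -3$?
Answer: $-569253$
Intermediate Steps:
$E{\left(m \right)} = - 3 m$
$G = -31$ ($G = -4 - 27 = -31$)
$V{\left(Y,H \right)} = -31 + H + Y H^{2}$ ($V{\left(Y,H \right)} = \left(-31 + H\right) + H H Y = \left(-31 + H\right) + H^{2} Y = \left(-31 + H\right) + Y H^{2} = -31 + H + Y H^{2}$)
$y{\left(14 \right)} - V{\left(153,61 \right)} = \left(76 + 14\right) - \left(-31 + 61 + 153 \cdot 61^{2}\right) = 90 - \left(-31 + 61 + 153 \cdot 3721\right) = 90 - \left(-31 + 61 + 569313\right) = 90 - 569343 = -569253$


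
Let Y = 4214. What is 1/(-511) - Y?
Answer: -2153355/511 ≈ -4214.0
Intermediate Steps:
1/(-511) - Y = 1/(-511) - 1*4214 = -1/511 - 4214 = -2153355/511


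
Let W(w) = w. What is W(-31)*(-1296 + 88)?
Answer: 37448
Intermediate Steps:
W(-31)*(-1296 + 88) = -31*(-1296 + 88) = -31*(-1208) = 37448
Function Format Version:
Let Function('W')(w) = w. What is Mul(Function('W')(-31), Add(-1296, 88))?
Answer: 37448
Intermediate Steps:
Mul(Function('W')(-31), Add(-1296, 88)) = Mul(-31, Add(-1296, 88)) = Mul(-31, -1208) = 37448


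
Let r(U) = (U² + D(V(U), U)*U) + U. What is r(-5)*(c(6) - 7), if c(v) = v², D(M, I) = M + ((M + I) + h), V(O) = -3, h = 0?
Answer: 2175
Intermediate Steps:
D(M, I) = I + 2*M (D(M, I) = M + ((M + I) + 0) = M + ((I + M) + 0) = M + (I + M) = I + 2*M)
r(U) = U + U² + U*(-6 + U) (r(U) = (U² + (U + 2*(-3))*U) + U = (U² + (U - 6)*U) + U = (U² + (-6 + U)*U) + U = (U² + U*(-6 + U)) + U = U + U² + U*(-6 + U))
r(-5)*(c(6) - 7) = (-5*(-5 + 2*(-5)))*(6² - 7) = (-5*(-5 - 10))*(36 - 7) = -5*(-15)*29 = 75*29 = 2175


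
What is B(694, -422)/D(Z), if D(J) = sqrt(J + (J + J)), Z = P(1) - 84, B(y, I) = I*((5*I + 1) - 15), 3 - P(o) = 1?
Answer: -149388*I*sqrt(246)/41 ≈ -57148.0*I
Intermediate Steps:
P(o) = 2 (P(o) = 3 - 1*1 = 3 - 1 = 2)
B(y, I) = I*(-14 + 5*I) (B(y, I) = I*((1 + 5*I) - 15) = I*(-14 + 5*I))
Z = -82 (Z = 2 - 84 = -82)
D(J) = sqrt(3)*sqrt(J) (D(J) = sqrt(J + 2*J) = sqrt(3*J) = sqrt(3)*sqrt(J))
B(694, -422)/D(Z) = (-422*(-14 + 5*(-422)))/((sqrt(3)*sqrt(-82))) = (-422*(-14 - 2110))/((sqrt(3)*(I*sqrt(82)))) = (-422*(-2124))/((I*sqrt(246))) = 896328*(-I*sqrt(246)/246) = -149388*I*sqrt(246)/41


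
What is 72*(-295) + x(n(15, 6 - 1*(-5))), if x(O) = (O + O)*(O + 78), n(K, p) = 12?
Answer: -19080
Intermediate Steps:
x(O) = 2*O*(78 + O) (x(O) = (2*O)*(78 + O) = 2*O*(78 + O))
72*(-295) + x(n(15, 6 - 1*(-5))) = 72*(-295) + 2*12*(78 + 12) = -21240 + 2*12*90 = -21240 + 2160 = -19080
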